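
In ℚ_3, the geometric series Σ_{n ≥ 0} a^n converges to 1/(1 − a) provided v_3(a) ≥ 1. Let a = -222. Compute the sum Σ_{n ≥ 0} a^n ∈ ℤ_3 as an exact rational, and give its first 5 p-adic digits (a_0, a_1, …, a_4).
Σ a^n = 1/(1 − a) = 1/223;  first 5 digits = (1, 1, 0, 0, 1)

v_3(a) = 1 ≥ 1, so the series converges in ℤ_3 to 1/(1 − a) = 1/(1 − (-222)) = 1/223. Expand this rational in ℤ_3: compute digits iteratively via d_i = x_i mod 3, x_{i+1} = (x_i − d_i)/3. The first 5 digits are (1, 1, 0, 0, 1).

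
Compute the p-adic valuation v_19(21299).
v_19(21299) = 2

v_19(n) is the largest exponent k such that 19^k divides n. Factor out: 21299 = 19^2 · 59. (Sign doesn't affect v_p.) So v_19(21299) = 2.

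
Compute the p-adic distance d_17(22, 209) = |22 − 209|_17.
d_17(22, 209) = 1/17

Step 1 — x − y = 22 − 209 = -187. Step 2 — v_17(-187) = 1 (factor: -187 = −(17^1 · 11); the sign does not affect v_p). Step 3 — |x − y|_17 = 17^{-1} = 1/17.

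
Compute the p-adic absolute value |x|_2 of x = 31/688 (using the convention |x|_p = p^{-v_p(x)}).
|31/688|_2 = 16

Step 1 — compute v_2(x) by factoring powers of 2 out of the numerator and denominator: v_2(31/688) = -4. Step 2 — apply |x|_p = p^{-v_p(x)} = 2^{4} = 16.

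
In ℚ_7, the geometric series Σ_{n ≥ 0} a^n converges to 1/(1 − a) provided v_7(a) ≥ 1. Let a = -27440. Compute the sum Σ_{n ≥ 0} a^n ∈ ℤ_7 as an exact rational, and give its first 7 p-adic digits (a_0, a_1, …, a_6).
Σ a^n = 1/(1 − a) = 1/27441;  first 7 digits = (1, 0, 0, 4, 2, 5, 1)

v_7(a) = 3 ≥ 1, so the series converges in ℤ_7 to 1/(1 − a) = 1/(1 − (-27440)) = 1/27441. Expand this rational in ℤ_7: compute digits iteratively via d_i = x_i mod 7, x_{i+1} = (x_i − d_i)/7. The first 7 digits are (1, 0, 0, 4, 2, 5, 1).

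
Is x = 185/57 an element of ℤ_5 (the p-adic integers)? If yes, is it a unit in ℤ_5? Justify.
x ∈ ℤ_5 but not a unit; v_5(x) = 1 > 0

ℤ_5 = {x ∈ ℚ_5 : v_5(x) ≥ 0} and ℤ_5^× = {x ∈ ℤ_5 : v_5(x) = 0}. Here v_5(185/57) = v_5(num) − v_5(den) = 1; compare against these criteria.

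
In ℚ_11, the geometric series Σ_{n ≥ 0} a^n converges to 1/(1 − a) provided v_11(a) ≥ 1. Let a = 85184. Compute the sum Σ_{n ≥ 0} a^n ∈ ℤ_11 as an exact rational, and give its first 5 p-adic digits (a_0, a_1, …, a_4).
Σ a^n = 1/(1 − a) = -1/85183;  first 5 digits = (1, 0, 0, 9, 5)

v_11(a) = 3 ≥ 1, so the series converges in ℤ_11 to 1/(1 − a) = 1/(1 − 85184) = -1/85183. Expand this rational in ℤ_11: compute digits iteratively via d_i = x_i mod 11, x_{i+1} = (x_i − d_i)/11. The first 5 digits are (1, 0, 0, 9, 5).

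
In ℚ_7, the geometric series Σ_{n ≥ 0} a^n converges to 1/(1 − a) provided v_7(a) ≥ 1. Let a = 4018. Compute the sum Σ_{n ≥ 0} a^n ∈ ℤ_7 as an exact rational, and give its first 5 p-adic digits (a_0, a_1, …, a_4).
Σ a^n = 1/(1 − a) = -1/4017;  first 5 digits = (1, 0, 5, 4, 5)

v_7(a) = 2 ≥ 1, so the series converges in ℤ_7 to 1/(1 − a) = 1/(1 − 4018) = -1/4017. Expand this rational in ℤ_7: compute digits iteratively via d_i = x_i mod 7, x_{i+1} = (x_i − d_i)/7. The first 5 digits are (1, 0, 5, 4, 5).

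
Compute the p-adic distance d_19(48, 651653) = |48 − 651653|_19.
d_19(48, 651653) = 1/130321

Step 1 — x − y = 48 − 651653 = -651605. Step 2 — v_19(-651605) = 4 (factor: -651605 = −(19^4 · 5); the sign does not affect v_p). Step 3 — |x − y|_19 = 19^{-4} = 1/130321.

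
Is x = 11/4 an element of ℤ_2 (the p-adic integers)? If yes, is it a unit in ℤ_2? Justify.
x ∉ ℤ_2 (v_2(x) = -2 < 0)

ℤ_2 = {x ∈ ℚ_2 : v_2(x) ≥ 0} and ℤ_2^× = {x ∈ ℤ_2 : v_2(x) = 0}. Here v_2(11/4) = v_2(num) − v_2(den) = -2; compare against these criteria.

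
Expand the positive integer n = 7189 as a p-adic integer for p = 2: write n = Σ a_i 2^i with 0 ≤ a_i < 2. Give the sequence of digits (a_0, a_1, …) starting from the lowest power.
(a_0, a_1, …) = (1, 0, 1, 0, 1, 0, 0, 0, 0, 0, 1, 1, 1)

Repeated division by 2 gives the digits low-to-high: 7189 = 1 + 1·2^2 + 1·2^4 + 1·2^10 + 1·2^11 + 1·2^12. Digit sequence: (1, 0, 1, 0, 1, 0, 0, 0, 0, 0, 1, 1, 1).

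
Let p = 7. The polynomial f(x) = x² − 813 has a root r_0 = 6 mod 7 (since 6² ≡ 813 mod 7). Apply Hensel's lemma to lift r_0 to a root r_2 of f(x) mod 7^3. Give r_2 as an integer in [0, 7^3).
r_2 = 34 (mod 343)

Hensel's recurrence: r_{i+1} = r_i − f(r_i)·(f′(r_i))^{-1} mod 7^{i+2}, with f′(x) = 2x. Iterate:
  r_0 = 6 (mod 7)
  r_1 = 34 (mod 49)
  r_2 = 34 (mod 343)
Final: r_2 = 34, and one checks f(r_2) ≡ 0 mod 7^3.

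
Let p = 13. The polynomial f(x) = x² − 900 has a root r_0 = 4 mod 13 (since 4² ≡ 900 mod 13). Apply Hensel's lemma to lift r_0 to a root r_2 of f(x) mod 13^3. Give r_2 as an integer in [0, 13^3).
r_2 = 30 (mod 2197)

Hensel's recurrence: r_{i+1} = r_i − f(r_i)·(f′(r_i))^{-1} mod 13^{i+2}, with f′(x) = 2x. Iterate:
  r_0 = 4 (mod 13)
  r_1 = 30 (mod 169)
  r_2 = 30 (mod 2197)
Final: r_2 = 30, and one checks f(r_2) ≡ 0 mod 13^3.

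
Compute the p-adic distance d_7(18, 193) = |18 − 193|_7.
d_7(18, 193) = 1/7

Step 1 — x − y = 18 − 193 = -175. Step 2 — v_7(-175) = 1 (factor: -175 = −(7^1 · 25); the sign does not affect v_p). Step 3 — |x − y|_7 = 7^{-1} = 1/7.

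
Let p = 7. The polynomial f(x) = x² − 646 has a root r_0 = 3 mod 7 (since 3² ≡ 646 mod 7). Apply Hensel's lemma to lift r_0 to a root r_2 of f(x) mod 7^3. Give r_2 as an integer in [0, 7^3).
r_2 = 52 (mod 343)

Hensel's recurrence: r_{i+1} = r_i − f(r_i)·(f′(r_i))^{-1} mod 7^{i+2}, with f′(x) = 2x. Iterate:
  r_0 = 3 (mod 7)
  r_1 = 3 (mod 49)
  r_2 = 52 (mod 343)
Final: r_2 = 52, and one checks f(r_2) ≡ 0 mod 7^3.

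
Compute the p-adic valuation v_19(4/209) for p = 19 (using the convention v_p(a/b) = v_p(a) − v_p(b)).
v_19(4/209) = -1

Factor powers of 19 from the numerator and denominator of the reduced fraction: 4 = 19^0 · 4 and 209 = 19^1 · 11. Apply v_p(a/b) = v_p(a) − v_p(b): v_19(4/209) = 0 − 1 = -1.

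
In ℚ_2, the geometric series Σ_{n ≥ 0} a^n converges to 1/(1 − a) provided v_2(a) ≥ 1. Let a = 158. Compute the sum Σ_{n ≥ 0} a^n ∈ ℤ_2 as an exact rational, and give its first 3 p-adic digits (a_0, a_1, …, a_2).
Σ a^n = 1/(1 − a) = -1/157;  first 3 digits = (1, 1, 0)

v_2(a) = 1 ≥ 1, so the series converges in ℤ_2 to 1/(1 − a) = 1/(1 − 158) = -1/157. Expand this rational in ℤ_2: compute digits iteratively via d_i = x_i mod 2, x_{i+1} = (x_i − d_i)/2. The first 3 digits are (1, 1, 0).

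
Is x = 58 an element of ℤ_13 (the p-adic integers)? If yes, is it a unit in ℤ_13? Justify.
x ∈ ℤ_13^× (unit); v_13(x) = 0

ℤ_13 = {x ∈ ℚ_13 : v_13(x) ≥ 0} and ℤ_13^× = {x ∈ ℤ_13 : v_13(x) = 0}. Here v_13(58) = v_13(num) − v_13(den) = 0; compare against these criteria.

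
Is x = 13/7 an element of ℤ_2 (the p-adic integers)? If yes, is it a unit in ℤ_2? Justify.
x ∈ ℤ_2^× (unit); v_2(x) = 0

ℤ_2 = {x ∈ ℚ_2 : v_2(x) ≥ 0} and ℤ_2^× = {x ∈ ℤ_2 : v_2(x) = 0}. Here v_2(13/7) = v_2(num) − v_2(den) = 0; compare against these criteria.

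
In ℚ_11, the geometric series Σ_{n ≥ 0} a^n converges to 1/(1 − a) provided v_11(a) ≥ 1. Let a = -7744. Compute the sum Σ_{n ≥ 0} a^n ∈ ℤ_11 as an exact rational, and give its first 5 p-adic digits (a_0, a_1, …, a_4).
Σ a^n = 1/(1 − a) = 1/7745;  first 5 digits = (1, 0, 2, 5, 3)

v_11(a) = 2 ≥ 1, so the series converges in ℤ_11 to 1/(1 − a) = 1/(1 − (-7744)) = 1/7745. Expand this rational in ℤ_11: compute digits iteratively via d_i = x_i mod 11, x_{i+1} = (x_i − d_i)/11. The first 5 digits are (1, 0, 2, 5, 3).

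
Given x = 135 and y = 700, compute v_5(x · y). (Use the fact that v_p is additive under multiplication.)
v_5(94500) = 3

v_p(x) = 1 (factor: 135 = 5^1 · 27); v_p(y) = 2 (factor: 700 = 5^2 · 28). Additivity: v_p(xy) = v_p(x) + v_p(y) = 1 + 2 = 3. (Direct check: xy = 94500 = 5^3 · (756).)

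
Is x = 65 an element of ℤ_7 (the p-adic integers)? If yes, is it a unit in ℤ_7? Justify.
x ∈ ℤ_7^× (unit); v_7(x) = 0

ℤ_7 = {x ∈ ℚ_7 : v_7(x) ≥ 0} and ℤ_7^× = {x ∈ ℤ_7 : v_7(x) = 0}. Here v_7(65) = v_7(num) − v_7(den) = 0; compare against these criteria.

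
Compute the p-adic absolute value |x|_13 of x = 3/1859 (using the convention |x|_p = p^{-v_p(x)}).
|3/1859|_13 = 169

Step 1 — compute v_13(x) by factoring powers of 13 out of the numerator and denominator: v_13(3/1859) = -2. Step 2 — apply |x|_p = p^{-v_p(x)} = 13^{2} = 169.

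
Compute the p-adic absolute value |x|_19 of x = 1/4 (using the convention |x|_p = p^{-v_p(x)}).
|1/4|_19 = 1

Step 1 — compute v_19(x) by factoring powers of 19 out of the numerator and denominator: v_19(1/4) = 0. Step 2 — apply |x|_p = p^{-v_p(x)} = 19^{0} = 1.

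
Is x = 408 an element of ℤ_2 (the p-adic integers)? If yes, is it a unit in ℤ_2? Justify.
x ∈ ℤ_2 but not a unit; v_2(x) = 3 > 0

ℤ_2 = {x ∈ ℚ_2 : v_2(x) ≥ 0} and ℤ_2^× = {x ∈ ℤ_2 : v_2(x) = 0}. Here v_2(408) = v_2(num) − v_2(den) = 3; compare against these criteria.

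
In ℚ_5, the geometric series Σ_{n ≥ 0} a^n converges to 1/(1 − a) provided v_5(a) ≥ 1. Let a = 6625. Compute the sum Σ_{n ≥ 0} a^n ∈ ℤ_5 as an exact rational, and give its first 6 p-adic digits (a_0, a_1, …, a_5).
Σ a^n = 1/(1 − a) = -1/6624;  first 6 digits = (1, 0, 0, 3, 0, 2)

v_5(a) = 3 ≥ 1, so the series converges in ℤ_5 to 1/(1 − a) = 1/(1 − 6625) = -1/6624. Expand this rational in ℤ_5: compute digits iteratively via d_i = x_i mod 5, x_{i+1} = (x_i − d_i)/5. The first 6 digits are (1, 0, 0, 3, 0, 2).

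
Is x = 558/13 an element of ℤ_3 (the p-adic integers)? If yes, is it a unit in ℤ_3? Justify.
x ∈ ℤ_3 but not a unit; v_3(x) = 2 > 0

ℤ_3 = {x ∈ ℚ_3 : v_3(x) ≥ 0} and ℤ_3^× = {x ∈ ℤ_3 : v_3(x) = 0}. Here v_3(558/13) = v_3(num) − v_3(den) = 2; compare against these criteria.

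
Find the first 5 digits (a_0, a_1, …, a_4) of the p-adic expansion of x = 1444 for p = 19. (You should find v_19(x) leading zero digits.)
(a_0, …, a_4) = (0, 0, 4, 0, 0)

v_19(1444) = 2, so a_0 = ... = a_1 = 0. Factor out: x = 19^2 · u with u = 4 a unit in ℤ_19. Expand u iteratively via a_{v+i} = u_i mod 19, u_{i+1} = (u_i − a_{v+i})/19:
  u_0 = 4;  a_2 = 4;  u_1 = (u_0 − 4)/19 = 0
  u_1 = 0;  a_3 = 0;  u_2 = (u_1 − 0)/19 = 0
  u_2 = 0;  a_4 = 0;  u_3 = (u_2 − 0)/19 = 0
Digits: (0, 0, 4, 0, 0).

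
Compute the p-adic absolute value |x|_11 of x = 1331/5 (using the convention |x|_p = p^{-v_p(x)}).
|1331/5|_11 = 1/1331

Step 1 — compute v_11(x) by factoring powers of 11 out of the numerator and denominator: v_11(1331/5) = 3. Step 2 — apply |x|_p = p^{-v_p(x)} = 11^{-3} = 1/1331.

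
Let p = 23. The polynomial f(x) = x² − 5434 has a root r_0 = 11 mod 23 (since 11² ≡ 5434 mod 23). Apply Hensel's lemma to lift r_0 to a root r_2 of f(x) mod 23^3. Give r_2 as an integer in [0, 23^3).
r_2 = 6865 (mod 12167)

Hensel's recurrence: r_{i+1} = r_i − f(r_i)·(f′(r_i))^{-1} mod 23^{i+2}, with f′(x) = 2x. Iterate:
  r_0 = 11 (mod 23)
  r_1 = 517 (mod 529)
  r_2 = 6865 (mod 12167)
Final: r_2 = 6865, and one checks f(r_2) ≡ 0 mod 23^3.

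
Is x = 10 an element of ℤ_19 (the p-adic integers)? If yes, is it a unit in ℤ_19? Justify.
x ∈ ℤ_19^× (unit); v_19(x) = 0

ℤ_19 = {x ∈ ℚ_19 : v_19(x) ≥ 0} and ℤ_19^× = {x ∈ ℤ_19 : v_19(x) = 0}. Here v_19(10) = v_19(num) − v_19(den) = 0; compare against these criteria.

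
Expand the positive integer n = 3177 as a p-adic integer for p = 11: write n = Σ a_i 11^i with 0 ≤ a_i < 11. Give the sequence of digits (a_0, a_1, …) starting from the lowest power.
(a_0, a_1, …) = (9, 2, 4, 2)

Repeated division by 11 gives the digits low-to-high: 3177 = 9 + 2·11^1 + 4·11^2 + 2·11^3. Digit sequence: (9, 2, 4, 2).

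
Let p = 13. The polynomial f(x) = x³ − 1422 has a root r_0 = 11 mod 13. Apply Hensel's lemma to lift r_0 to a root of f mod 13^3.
r_2 = 596 (mod 2197)

Hensel: r_{i+1} = r_i − f(r_i)/f′(r_i) mod 13^{i+2}, where f′(x) = 3x². Iterate:
  r_0 = 11 (mod 13)
  r_1 = 89 (mod 169)
  r_2 = 596 (mod 2197)
Final: r = 596 with f(r) ≡ 0 mod 13^3.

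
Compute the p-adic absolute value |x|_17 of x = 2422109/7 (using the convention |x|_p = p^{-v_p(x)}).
|2422109/7|_17 = 1/83521

Step 1 — compute v_17(x) by factoring powers of 17 out of the numerator and denominator: v_17(2422109/7) = 4. Step 2 — apply |x|_p = p^{-v_p(x)} = 17^{-4} = 1/83521.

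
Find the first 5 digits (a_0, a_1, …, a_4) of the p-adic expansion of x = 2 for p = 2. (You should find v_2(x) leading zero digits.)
(a_0, …, a_4) = (0, 1, 0, 0, 0)

v_2(2) = 1, so a_0 = ... = a_0 = 0. Factor out: x = 2^1 · u with u = 1 a unit in ℤ_2. Expand u iteratively via a_{v+i} = u_i mod 2, u_{i+1} = (u_i − a_{v+i})/2:
  u_0 = 1;  a_1 = 1;  u_1 = (u_0 − 1)/2 = 0
  u_1 = 0;  a_2 = 0;  u_2 = (u_1 − 0)/2 = 0
  u_2 = 0;  a_3 = 0;  u_3 = (u_2 − 0)/2 = 0
  u_3 = 0;  a_4 = 0;  u_4 = (u_3 − 0)/2 = 0
Digits: (0, 1, 0, 0, 0).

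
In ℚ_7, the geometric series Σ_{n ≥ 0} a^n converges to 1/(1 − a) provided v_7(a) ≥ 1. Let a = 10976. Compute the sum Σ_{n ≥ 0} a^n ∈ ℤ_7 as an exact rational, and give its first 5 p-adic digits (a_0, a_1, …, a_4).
Σ a^n = 1/(1 − a) = -1/10975;  first 5 digits = (1, 0, 0, 4, 4)

v_7(a) = 3 ≥ 1, so the series converges in ℤ_7 to 1/(1 − a) = 1/(1 − 10976) = -1/10975. Expand this rational in ℤ_7: compute digits iteratively via d_i = x_i mod 7, x_{i+1} = (x_i − d_i)/7. The first 5 digits are (1, 0, 0, 4, 4).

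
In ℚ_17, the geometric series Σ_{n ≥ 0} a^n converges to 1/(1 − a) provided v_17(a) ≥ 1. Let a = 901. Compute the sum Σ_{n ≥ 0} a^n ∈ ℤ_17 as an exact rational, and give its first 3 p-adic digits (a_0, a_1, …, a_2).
Σ a^n = 1/(1 − a) = -1/900;  first 3 digits = (1, 2, 7)

v_17(a) = 1 ≥ 1, so the series converges in ℤ_17 to 1/(1 − a) = 1/(1 − 901) = -1/900. Expand this rational in ℤ_17: compute digits iteratively via d_i = x_i mod 17, x_{i+1} = (x_i − d_i)/17. The first 3 digits are (1, 2, 7).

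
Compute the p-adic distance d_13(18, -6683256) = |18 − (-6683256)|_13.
d_13(18, -6683256) = 1/371293

Step 1 — x − y = 18 − (-6683256) = 6683274. Step 2 — v_13(6683274) = 5 (factor: 6683274 = (13^5 · 18); the sign does not affect v_p). Step 3 — |x − y|_13 = 13^{-5} = 1/371293.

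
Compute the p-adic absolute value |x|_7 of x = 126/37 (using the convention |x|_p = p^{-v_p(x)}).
|126/37|_7 = 1/7

Step 1 — compute v_7(x) by factoring powers of 7 out of the numerator and denominator: v_7(126/37) = 1. Step 2 — apply |x|_p = p^{-v_p(x)} = 7^{-1} = 1/7.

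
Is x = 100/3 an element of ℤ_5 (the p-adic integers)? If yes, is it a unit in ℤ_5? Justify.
x ∈ ℤ_5 but not a unit; v_5(x) = 2 > 0

ℤ_5 = {x ∈ ℚ_5 : v_5(x) ≥ 0} and ℤ_5^× = {x ∈ ℤ_5 : v_5(x) = 0}. Here v_5(100/3) = v_5(num) − v_5(den) = 2; compare against these criteria.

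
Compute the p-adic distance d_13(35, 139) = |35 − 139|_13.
d_13(35, 139) = 1/13

Step 1 — x − y = 35 − 139 = -104. Step 2 — v_13(-104) = 1 (factor: -104 = −(13^1 · 8); the sign does not affect v_p). Step 3 — |x − y|_13 = 13^{-1} = 1/13.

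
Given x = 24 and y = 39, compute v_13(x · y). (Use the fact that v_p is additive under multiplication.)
v_13(936) = 1

v_p(x) = 0 (factor: 24 = 13^0 · 24); v_p(y) = 1 (factor: 39 = 13^1 · 3). Additivity: v_p(xy) = v_p(x) + v_p(y) = 0 + 1 = 1. (Direct check: xy = 936 = 13^1 · (72).)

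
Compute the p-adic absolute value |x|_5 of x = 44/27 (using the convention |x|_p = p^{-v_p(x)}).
|44/27|_5 = 1

Step 1 — compute v_5(x) by factoring powers of 5 out of the numerator and denominator: v_5(44/27) = 0. Step 2 — apply |x|_p = p^{-v_p(x)} = 5^{0} = 1.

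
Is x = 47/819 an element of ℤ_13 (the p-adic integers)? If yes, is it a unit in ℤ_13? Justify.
x ∉ ℤ_13 (v_13(x) = -1 < 0)

ℤ_13 = {x ∈ ℚ_13 : v_13(x) ≥ 0} and ℤ_13^× = {x ∈ ℤ_13 : v_13(x) = 0}. Here v_13(47/819) = v_13(num) − v_13(den) = -1; compare against these criteria.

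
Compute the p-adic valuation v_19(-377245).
v_19(-377245) = 3

v_19(n) is the largest exponent k such that 19^k divides n. Factor out: -377245 = -19^3 · 55. (Sign doesn't affect v_p.) So v_19(-377245) = 3.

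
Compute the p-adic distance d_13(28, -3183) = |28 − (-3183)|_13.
d_13(28, -3183) = 1/169

Step 1 — x − y = 28 − (-3183) = 3211. Step 2 — v_13(3211) = 2 (factor: 3211 = (13^2 · 19); the sign does not affect v_p). Step 3 — |x − y|_13 = 13^{-2} = 1/169.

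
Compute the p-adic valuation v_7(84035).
v_7(84035) = 5

v_7(n) is the largest exponent k such that 7^k divides n. Factor out: 84035 = 7^5 · 5. (Sign doesn't affect v_p.) So v_7(84035) = 5.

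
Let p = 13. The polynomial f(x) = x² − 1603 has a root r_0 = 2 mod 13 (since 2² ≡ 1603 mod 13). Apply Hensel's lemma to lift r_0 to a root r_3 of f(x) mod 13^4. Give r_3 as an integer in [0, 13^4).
r_3 = 15823 (mod 28561)

Hensel's recurrence: r_{i+1} = r_i − f(r_i)·(f′(r_i))^{-1} mod 13^{i+2}, with f′(x) = 2x. Iterate:
  r_0 = 2 (mod 13)
  r_1 = 106 (mod 169)
  r_2 = 444 (mod 2197)
  r_3 = 15823 (mod 28561)
Final: r_3 = 15823, and one checks f(r_3) ≡ 0 mod 13^4.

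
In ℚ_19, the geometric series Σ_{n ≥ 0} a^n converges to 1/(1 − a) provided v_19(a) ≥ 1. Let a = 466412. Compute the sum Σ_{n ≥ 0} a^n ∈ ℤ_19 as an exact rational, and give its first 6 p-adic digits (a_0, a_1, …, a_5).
Σ a^n = 1/(1 − a) = -1/466411;  first 6 digits = (1, 0, 0, 11, 3, 0)

v_19(a) = 3 ≥ 1, so the series converges in ℤ_19 to 1/(1 − a) = 1/(1 − 466412) = -1/466411. Expand this rational in ℤ_19: compute digits iteratively via d_i = x_i mod 19, x_{i+1} = (x_i − d_i)/19. The first 6 digits are (1, 0, 0, 11, 3, 0).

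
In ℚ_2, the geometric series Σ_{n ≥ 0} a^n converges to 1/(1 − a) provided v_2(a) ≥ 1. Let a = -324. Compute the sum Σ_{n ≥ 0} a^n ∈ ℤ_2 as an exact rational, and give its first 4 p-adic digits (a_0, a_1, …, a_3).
Σ a^n = 1/(1 − a) = 1/325;  first 4 digits = (1, 0, 1, 1)

v_2(a) = 2 ≥ 1, so the series converges in ℤ_2 to 1/(1 − a) = 1/(1 − (-324)) = 1/325. Expand this rational in ℤ_2: compute digits iteratively via d_i = x_i mod 2, x_{i+1} = (x_i − d_i)/2. The first 4 digits are (1, 0, 1, 1).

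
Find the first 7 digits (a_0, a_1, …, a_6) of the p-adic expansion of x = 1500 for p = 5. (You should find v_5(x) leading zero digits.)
(a_0, …, a_6) = (0, 0, 0, 2, 2, 0, 0)

v_5(1500) = 3, so a_0 = ... = a_2 = 0. Factor out: x = 5^3 · u with u = 12 a unit in ℤ_5. Expand u iteratively via a_{v+i} = u_i mod 5, u_{i+1} = (u_i − a_{v+i})/5:
  u_0 = 12;  a_3 = 2;  u_1 = (u_0 − 2)/5 = 2
  u_1 = 2;  a_4 = 2;  u_2 = (u_1 − 2)/5 = 0
  u_2 = 0;  a_5 = 0;  u_3 = (u_2 − 0)/5 = 0
  u_3 = 0;  a_6 = 0;  u_4 = (u_3 − 0)/5 = 0
Digits: (0, 0, 0, 2, 2, 0, 0).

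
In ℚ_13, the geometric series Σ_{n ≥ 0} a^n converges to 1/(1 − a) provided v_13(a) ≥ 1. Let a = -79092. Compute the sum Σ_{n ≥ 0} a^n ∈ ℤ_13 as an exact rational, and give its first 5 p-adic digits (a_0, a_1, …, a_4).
Σ a^n = 1/(1 − a) = 1/79093;  first 5 digits = (1, 0, 0, 3, 10)

v_13(a) = 3 ≥ 1, so the series converges in ℤ_13 to 1/(1 − a) = 1/(1 − (-79092)) = 1/79093. Expand this rational in ℤ_13: compute digits iteratively via d_i = x_i mod 13, x_{i+1} = (x_i − d_i)/13. The first 5 digits are (1, 0, 0, 3, 10).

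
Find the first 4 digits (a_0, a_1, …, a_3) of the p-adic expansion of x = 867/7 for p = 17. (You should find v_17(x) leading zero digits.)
(a_0, …, a_3) = (0, 0, 15, 4)

v_17(867/7) = 2, so a_0 = ... = a_1 = 0. Factor out: x = 17^2 · u with u = 3/7 a unit in ℤ_17. Expand u iteratively via a_{v+i} = u_i mod 17, u_{i+1} = (u_i − a_{v+i})/17:
  u_0 = 3/7;  a_2 = 15;  u_1 = (u_0 − 15)/17 = -6/7
  u_1 = -6/7;  a_3 = 4;  u_2 = (u_1 − 4)/17 = -2/7
Digits: (0, 0, 15, 4).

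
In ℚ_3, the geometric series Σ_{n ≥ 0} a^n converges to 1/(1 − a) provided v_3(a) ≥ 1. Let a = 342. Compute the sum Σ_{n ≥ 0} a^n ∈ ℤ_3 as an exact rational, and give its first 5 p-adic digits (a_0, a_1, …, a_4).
Σ a^n = 1/(1 − a) = -1/341;  first 5 digits = (1, 0, 2, 0, 2)

v_3(a) = 2 ≥ 1, so the series converges in ℤ_3 to 1/(1 − a) = 1/(1 − 342) = -1/341. Expand this rational in ℤ_3: compute digits iteratively via d_i = x_i mod 3, x_{i+1} = (x_i − d_i)/3. The first 5 digits are (1, 0, 2, 0, 2).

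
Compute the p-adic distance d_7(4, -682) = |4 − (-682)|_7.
d_7(4, -682) = 1/343

Step 1 — x − y = 4 − (-682) = 686. Step 2 — v_7(686) = 3 (factor: 686 = (7^3 · 2); the sign does not affect v_p). Step 3 — |x − y|_7 = 7^{-3} = 1/343.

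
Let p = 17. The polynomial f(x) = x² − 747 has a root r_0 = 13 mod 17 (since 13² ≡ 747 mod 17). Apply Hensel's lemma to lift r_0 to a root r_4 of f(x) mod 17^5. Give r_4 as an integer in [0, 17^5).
r_4 = 276297 (mod 1419857)

Hensel's recurrence: r_{i+1} = r_i − f(r_i)·(f′(r_i))^{-1} mod 17^{i+2}, with f′(x) = 2x. Iterate:
  r_0 = 13 (mod 17)
  r_1 = 13 (mod 289)
  r_2 = 1169 (mod 4913)
  r_3 = 25734 (mod 83521)
  r_4 = 276297 (mod 1419857)
Final: r_4 = 276297, and one checks f(r_4) ≡ 0 mod 17^5.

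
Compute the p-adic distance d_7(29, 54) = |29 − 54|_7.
d_7(29, 54) = 1

Step 1 — x − y = 29 − 54 = -25. Step 2 — v_7(-25) = 0 (factor: -25 = −(7^0 · 25); the sign does not affect v_p). Step 3 — |x − y|_7 = 7^{0} = 1.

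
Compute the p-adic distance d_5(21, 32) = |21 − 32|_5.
d_5(21, 32) = 1

Step 1 — x − y = 21 − 32 = -11. Step 2 — v_5(-11) = 0 (factor: -11 = −(5^0 · 11); the sign does not affect v_p). Step 3 — |x − y|_5 = 5^{0} = 1.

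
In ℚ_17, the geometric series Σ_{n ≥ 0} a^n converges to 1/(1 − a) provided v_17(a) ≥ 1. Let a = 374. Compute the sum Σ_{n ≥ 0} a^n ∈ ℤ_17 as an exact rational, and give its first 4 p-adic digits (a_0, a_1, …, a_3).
Σ a^n = 1/(1 − a) = -1/373;  first 4 digits = (1, 5, 9, 0)

v_17(a) = 1 ≥ 1, so the series converges in ℤ_17 to 1/(1 − a) = 1/(1 − 374) = -1/373. Expand this rational in ℤ_17: compute digits iteratively via d_i = x_i mod 17, x_{i+1} = (x_i − d_i)/17. The first 4 digits are (1, 5, 9, 0).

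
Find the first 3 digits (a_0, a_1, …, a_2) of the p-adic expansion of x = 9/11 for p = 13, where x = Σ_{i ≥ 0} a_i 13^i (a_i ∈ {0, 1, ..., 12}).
(a_0, …, a_2) = (2, 7, 3)

v_13(9/11) = 0 (numerator and denominator both coprime to 13), so x ∈ ℤ_13^×. Compute digits iteratively via a_i = x_i mod 13, x_{i+1} = (x_i − a_i)/13, with x_0 = x:
  x_0 = 9/11;  a_0 = 2;  x_1 = (x_0 − 2)/13 = -1/11
  x_1 = -1/11;  a_1 = 7;  x_2 = (x_1 − 7)/13 = -6/11
  x_2 = -6/11;  a_2 = 3;  x_3 = (x_2 − 3)/13 = -3/11
Digits: (2, 7, 3).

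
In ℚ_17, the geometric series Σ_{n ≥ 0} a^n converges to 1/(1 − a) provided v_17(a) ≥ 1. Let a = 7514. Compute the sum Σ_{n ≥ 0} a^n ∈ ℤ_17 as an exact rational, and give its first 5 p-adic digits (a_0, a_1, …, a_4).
Σ a^n = 1/(1 − a) = -1/7513;  first 5 digits = (1, 0, 9, 1, 13)

v_17(a) = 2 ≥ 1, so the series converges in ℤ_17 to 1/(1 − a) = 1/(1 − 7514) = -1/7513. Expand this rational in ℤ_17: compute digits iteratively via d_i = x_i mod 17, x_{i+1} = (x_i − d_i)/17. The first 5 digits are (1, 0, 9, 1, 13).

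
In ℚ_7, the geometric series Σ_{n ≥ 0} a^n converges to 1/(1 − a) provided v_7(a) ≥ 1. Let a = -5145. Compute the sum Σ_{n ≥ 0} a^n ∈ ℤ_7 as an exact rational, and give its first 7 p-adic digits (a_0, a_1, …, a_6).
Σ a^n = 1/(1 − a) = 1/5146;  first 7 digits = (1, 0, 0, 6, 4, 6, 0)

v_7(a) = 3 ≥ 1, so the series converges in ℤ_7 to 1/(1 − a) = 1/(1 − (-5145)) = 1/5146. Expand this rational in ℤ_7: compute digits iteratively via d_i = x_i mod 7, x_{i+1} = (x_i − d_i)/7. The first 7 digits are (1, 0, 0, 6, 4, 6, 0).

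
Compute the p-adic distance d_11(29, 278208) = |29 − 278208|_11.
d_11(29, 278208) = 1/14641

Step 1 — x − y = 29 − 278208 = -278179. Step 2 — v_11(-278179) = 4 (factor: -278179 = −(11^4 · 19); the sign does not affect v_p). Step 3 — |x − y|_11 = 11^{-4} = 1/14641.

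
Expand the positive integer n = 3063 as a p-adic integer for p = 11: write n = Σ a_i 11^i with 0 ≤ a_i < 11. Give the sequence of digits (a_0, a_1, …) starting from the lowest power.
(a_0, a_1, …) = (5, 3, 3, 2)

Repeated division by 11 gives the digits low-to-high: 3063 = 5 + 3·11^1 + 3·11^2 + 2·11^3. Digit sequence: (5, 3, 3, 2).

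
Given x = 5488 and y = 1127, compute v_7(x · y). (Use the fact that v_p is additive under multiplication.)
v_7(6184976) = 5

v_p(x) = 3 (factor: 5488 = 7^3 · 16); v_p(y) = 2 (factor: 1127 = 7^2 · 23). Additivity: v_p(xy) = v_p(x) + v_p(y) = 3 + 2 = 5. (Direct check: xy = 6184976 = 7^5 · (368).)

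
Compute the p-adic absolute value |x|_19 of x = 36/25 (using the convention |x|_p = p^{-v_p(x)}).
|36/25|_19 = 1

Step 1 — compute v_19(x) by factoring powers of 19 out of the numerator and denominator: v_19(36/25) = 0. Step 2 — apply |x|_p = p^{-v_p(x)} = 19^{0} = 1.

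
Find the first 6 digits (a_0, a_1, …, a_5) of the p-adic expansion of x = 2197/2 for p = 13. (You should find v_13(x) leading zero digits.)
(a_0, …, a_5) = (0, 0, 0, 7, 6, 6)

v_13(2197/2) = 3, so a_0 = ... = a_2 = 0. Factor out: x = 13^3 · u with u = 1/2 a unit in ℤ_13. Expand u iteratively via a_{v+i} = u_i mod 13, u_{i+1} = (u_i − a_{v+i})/13:
  u_0 = 1/2;  a_3 = 7;  u_1 = (u_0 − 7)/13 = -1/2
  u_1 = -1/2;  a_4 = 6;  u_2 = (u_1 − 6)/13 = -1/2
  u_2 = -1/2;  a_5 = 6;  u_3 = (u_2 − 6)/13 = -1/2
Digits: (0, 0, 0, 7, 6, 6).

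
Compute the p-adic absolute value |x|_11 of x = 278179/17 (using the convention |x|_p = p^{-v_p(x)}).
|278179/17|_11 = 1/14641

Step 1 — compute v_11(x) by factoring powers of 11 out of the numerator and denominator: v_11(278179/17) = 4. Step 2 — apply |x|_p = p^{-v_p(x)} = 11^{-4} = 1/14641.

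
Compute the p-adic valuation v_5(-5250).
v_5(-5250) = 3

v_5(n) is the largest exponent k such that 5^k divides n. Factor out: -5250 = -5^3 · 42. (Sign doesn't affect v_p.) So v_5(-5250) = 3.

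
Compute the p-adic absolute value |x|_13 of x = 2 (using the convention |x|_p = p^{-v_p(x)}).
|2|_13 = 1

Step 1 — compute v_13(x) by factoring powers of 13 out of the numerator and denominator: v_13(2) = 0. Step 2 — apply |x|_p = p^{-v_p(x)} = 13^{0} = 1.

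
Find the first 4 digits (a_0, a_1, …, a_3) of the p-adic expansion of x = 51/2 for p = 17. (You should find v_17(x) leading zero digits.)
(a_0, …, a_3) = (0, 10, 8, 8)

v_17(51/2) = 1, so a_0 = ... = a_0 = 0. Factor out: x = 17^1 · u with u = 3/2 a unit in ℤ_17. Expand u iteratively via a_{v+i} = u_i mod 17, u_{i+1} = (u_i − a_{v+i})/17:
  u_0 = 3/2;  a_1 = 10;  u_1 = (u_0 − 10)/17 = -1/2
  u_1 = -1/2;  a_2 = 8;  u_2 = (u_1 − 8)/17 = -1/2
  u_2 = -1/2;  a_3 = 8;  u_3 = (u_2 − 8)/17 = -1/2
Digits: (0, 10, 8, 8).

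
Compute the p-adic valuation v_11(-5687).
v_11(-5687) = 2

v_11(n) is the largest exponent k such that 11^k divides n. Factor out: -5687 = -11^2 · 47. (Sign doesn't affect v_p.) So v_11(-5687) = 2.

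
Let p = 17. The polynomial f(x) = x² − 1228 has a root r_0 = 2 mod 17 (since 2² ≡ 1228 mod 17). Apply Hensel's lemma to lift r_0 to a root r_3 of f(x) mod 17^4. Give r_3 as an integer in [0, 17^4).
r_3 = 50594 (mod 83521)

Hensel's recurrence: r_{i+1} = r_i − f(r_i)·(f′(r_i))^{-1} mod 17^{i+2}, with f′(x) = 2x. Iterate:
  r_0 = 2 (mod 17)
  r_1 = 19 (mod 289)
  r_2 = 1464 (mod 4913)
  r_3 = 50594 (mod 83521)
Final: r_3 = 50594, and one checks f(r_3) ≡ 0 mod 17^4.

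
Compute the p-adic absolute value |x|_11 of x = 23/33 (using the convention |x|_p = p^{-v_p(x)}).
|23/33|_11 = 11

Step 1 — compute v_11(x) by factoring powers of 11 out of the numerator and denominator: v_11(23/33) = -1. Step 2 — apply |x|_p = p^{-v_p(x)} = 11^{1} = 11.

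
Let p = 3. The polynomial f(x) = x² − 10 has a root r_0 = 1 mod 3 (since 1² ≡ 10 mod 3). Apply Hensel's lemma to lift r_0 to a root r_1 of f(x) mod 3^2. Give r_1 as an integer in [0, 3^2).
r_1 = 1 (mod 9)

Hensel's recurrence: r_{i+1} = r_i − f(r_i)·(f′(r_i))^{-1} mod 3^{i+2}, with f′(x) = 2x. Iterate:
  r_0 = 1 (mod 3)
  r_1 = 1 (mod 9)
Final: r_1 = 1, and one checks f(r_1) ≡ 0 mod 3^2.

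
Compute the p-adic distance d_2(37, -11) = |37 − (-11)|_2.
d_2(37, -11) = 1/16

Step 1 — x − y = 37 − (-11) = 48. Step 2 — v_2(48) = 4 (factor: 48 = (2^4 · 3); the sign does not affect v_p). Step 3 — |x − y|_2 = 2^{-4} = 1/16.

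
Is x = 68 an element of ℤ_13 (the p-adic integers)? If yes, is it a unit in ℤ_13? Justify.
x ∈ ℤ_13^× (unit); v_13(x) = 0

ℤ_13 = {x ∈ ℚ_13 : v_13(x) ≥ 0} and ℤ_13^× = {x ∈ ℤ_13 : v_13(x) = 0}. Here v_13(68) = v_13(num) − v_13(den) = 0; compare against these criteria.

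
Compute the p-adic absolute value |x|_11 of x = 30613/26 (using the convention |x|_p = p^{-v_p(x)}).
|30613/26|_11 = 1/1331

Step 1 — compute v_11(x) by factoring powers of 11 out of the numerator and denominator: v_11(30613/26) = 3. Step 2 — apply |x|_p = p^{-v_p(x)} = 11^{-3} = 1/1331.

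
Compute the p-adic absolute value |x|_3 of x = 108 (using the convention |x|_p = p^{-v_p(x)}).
|108|_3 = 1/27

Step 1 — compute v_3(x) by factoring powers of 3 out of the numerator and denominator: v_3(108) = 3. Step 2 — apply |x|_p = p^{-v_p(x)} = 3^{-3} = 1/27.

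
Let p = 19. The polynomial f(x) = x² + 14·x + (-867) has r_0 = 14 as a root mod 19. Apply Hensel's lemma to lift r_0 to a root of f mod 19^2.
r_1 = 223 (mod 361)

Hensel: r_{i+1} = r_i − f(r_i)·(f′(r_i))^{-1} mod 19^{i+2}, f′(x) = 2x + 14. Iterate:
  r_0 = 14 (mod 19)
  r_1 = 223 (mod 361)
Final: r = 223 satisfies f(r) ≡ 0 mod 19^2.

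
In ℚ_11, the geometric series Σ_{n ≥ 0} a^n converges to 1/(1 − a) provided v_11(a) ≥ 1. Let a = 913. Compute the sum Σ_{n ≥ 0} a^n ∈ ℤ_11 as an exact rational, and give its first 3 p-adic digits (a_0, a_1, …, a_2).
Σ a^n = 1/(1 − a) = -1/912;  first 3 digits = (1, 6, 10)

v_11(a) = 1 ≥ 1, so the series converges in ℤ_11 to 1/(1 − a) = 1/(1 − 913) = -1/912. Expand this rational in ℤ_11: compute digits iteratively via d_i = x_i mod 11, x_{i+1} = (x_i − d_i)/11. The first 3 digits are (1, 6, 10).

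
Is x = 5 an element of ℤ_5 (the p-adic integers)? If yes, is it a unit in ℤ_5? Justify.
x ∈ ℤ_5 but not a unit; v_5(x) = 1 > 0

ℤ_5 = {x ∈ ℚ_5 : v_5(x) ≥ 0} and ℤ_5^× = {x ∈ ℤ_5 : v_5(x) = 0}. Here v_5(5) = v_5(num) − v_5(den) = 1; compare against these criteria.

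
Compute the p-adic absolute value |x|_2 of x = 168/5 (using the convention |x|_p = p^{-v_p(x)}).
|168/5|_2 = 1/8

Step 1 — compute v_2(x) by factoring powers of 2 out of the numerator and denominator: v_2(168/5) = 3. Step 2 — apply |x|_p = p^{-v_p(x)} = 2^{-3} = 1/8.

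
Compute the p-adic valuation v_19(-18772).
v_19(-18772) = 2

v_19(n) is the largest exponent k such that 19^k divides n. Factor out: -18772 = -19^2 · 52. (Sign doesn't affect v_p.) So v_19(-18772) = 2.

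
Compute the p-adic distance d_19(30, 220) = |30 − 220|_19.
d_19(30, 220) = 1/19

Step 1 — x − y = 30 − 220 = -190. Step 2 — v_19(-190) = 1 (factor: -190 = −(19^1 · 10); the sign does not affect v_p). Step 3 — |x − y|_19 = 19^{-1} = 1/19.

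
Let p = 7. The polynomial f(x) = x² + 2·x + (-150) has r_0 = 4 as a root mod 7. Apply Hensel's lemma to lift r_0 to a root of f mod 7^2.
r_1 = 46 (mod 49)

Hensel: r_{i+1} = r_i − f(r_i)·(f′(r_i))^{-1} mod 7^{i+2}, f′(x) = 2x + 2. Iterate:
  r_0 = 4 (mod 7)
  r_1 = 46 (mod 49)
Final: r = 46 satisfies f(r) ≡ 0 mod 7^2.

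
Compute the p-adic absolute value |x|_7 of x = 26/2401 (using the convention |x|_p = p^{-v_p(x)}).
|26/2401|_7 = 2401

Step 1 — compute v_7(x) by factoring powers of 7 out of the numerator and denominator: v_7(26/2401) = -4. Step 2 — apply |x|_p = p^{-v_p(x)} = 7^{4} = 2401.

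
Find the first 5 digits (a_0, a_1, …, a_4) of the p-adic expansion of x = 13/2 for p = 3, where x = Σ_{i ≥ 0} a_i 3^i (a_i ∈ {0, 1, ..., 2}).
(a_0, …, a_4) = (2, 0, 2, 1, 1)

v_3(13/2) = 0 (numerator and denominator both coprime to 3), so x ∈ ℤ_3^×. Compute digits iteratively via a_i = x_i mod 3, x_{i+1} = (x_i − a_i)/3, with x_0 = x:
  x_0 = 13/2;  a_0 = 2;  x_1 = (x_0 − 2)/3 = 3/2
  x_1 = 3/2;  a_1 = 0;  x_2 = (x_1 − 0)/3 = 1/2
  x_2 = 1/2;  a_2 = 2;  x_3 = (x_2 − 2)/3 = -1/2
  x_3 = -1/2;  a_3 = 1;  x_4 = (x_3 − 1)/3 = -1/2
  x_4 = -1/2;  a_4 = 1;  x_5 = (x_4 − 1)/3 = -1/2
Digits: (2, 0, 2, 1, 1).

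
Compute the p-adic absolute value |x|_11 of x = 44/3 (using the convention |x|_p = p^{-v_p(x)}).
|44/3|_11 = 1/11

Step 1 — compute v_11(x) by factoring powers of 11 out of the numerator and denominator: v_11(44/3) = 1. Step 2 — apply |x|_p = p^{-v_p(x)} = 11^{-1} = 1/11.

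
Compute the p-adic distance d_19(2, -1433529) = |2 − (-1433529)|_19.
d_19(2, -1433529) = 1/130321

Step 1 — x − y = 2 − (-1433529) = 1433531. Step 2 — v_19(1433531) = 4 (factor: 1433531 = (19^4 · 11); the sign does not affect v_p). Step 3 — |x − y|_19 = 19^{-4} = 1/130321.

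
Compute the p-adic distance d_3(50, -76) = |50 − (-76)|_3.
d_3(50, -76) = 1/9

Step 1 — x − y = 50 − (-76) = 126. Step 2 — v_3(126) = 2 (factor: 126 = (3^2 · 14); the sign does not affect v_p). Step 3 — |x − y|_3 = 3^{-2} = 1/9.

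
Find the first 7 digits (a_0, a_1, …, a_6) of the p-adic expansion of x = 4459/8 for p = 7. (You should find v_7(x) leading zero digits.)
(a_0, …, a_6) = (0, 0, 0, 6, 2, 4, 2)

v_7(4459/8) = 3, so a_0 = ... = a_2 = 0. Factor out: x = 7^3 · u with u = 13/8 a unit in ℤ_7. Expand u iteratively via a_{v+i} = u_i mod 7, u_{i+1} = (u_i − a_{v+i})/7:
  u_0 = 13/8;  a_3 = 6;  u_1 = (u_0 − 6)/7 = -5/8
  u_1 = -5/8;  a_4 = 2;  u_2 = (u_1 − 2)/7 = -3/8
  u_2 = -3/8;  a_5 = 4;  u_3 = (u_2 − 4)/7 = -5/8
  u_3 = -5/8;  a_6 = 2;  u_4 = (u_3 − 2)/7 = -3/8
Digits: (0, 0, 0, 6, 2, 4, 2).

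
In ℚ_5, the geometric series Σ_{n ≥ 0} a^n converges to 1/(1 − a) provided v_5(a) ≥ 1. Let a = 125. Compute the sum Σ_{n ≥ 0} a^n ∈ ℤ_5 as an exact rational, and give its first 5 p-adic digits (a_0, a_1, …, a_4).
Σ a^n = 1/(1 − a) = -1/124;  first 5 digits = (1, 0, 0, 1, 0)

v_5(a) = 3 ≥ 1, so the series converges in ℤ_5 to 1/(1 − a) = 1/(1 − 125) = -1/124. Expand this rational in ℤ_5: compute digits iteratively via d_i = x_i mod 5, x_{i+1} = (x_i − d_i)/5. The first 5 digits are (1, 0, 0, 1, 0).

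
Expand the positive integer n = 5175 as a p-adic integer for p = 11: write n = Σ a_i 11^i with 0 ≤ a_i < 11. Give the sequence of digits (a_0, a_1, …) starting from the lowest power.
(a_0, a_1, …) = (5, 8, 9, 3)

Repeated division by 11 gives the digits low-to-high: 5175 = 5 + 8·11^1 + 9·11^2 + 3·11^3. Digit sequence: (5, 8, 9, 3).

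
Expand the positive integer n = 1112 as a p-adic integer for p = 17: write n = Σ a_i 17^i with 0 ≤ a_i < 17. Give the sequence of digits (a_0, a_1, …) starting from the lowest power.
(a_0, a_1, …) = (7, 14, 3)

Repeated division by 17 gives the digits low-to-high: 1112 = 7 + 14·17^1 + 3·17^2. Digit sequence: (7, 14, 3).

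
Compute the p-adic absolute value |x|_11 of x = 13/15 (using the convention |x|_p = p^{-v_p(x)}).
|13/15|_11 = 1

Step 1 — compute v_11(x) by factoring powers of 11 out of the numerator and denominator: v_11(13/15) = 0. Step 2 — apply |x|_p = p^{-v_p(x)} = 11^{0} = 1.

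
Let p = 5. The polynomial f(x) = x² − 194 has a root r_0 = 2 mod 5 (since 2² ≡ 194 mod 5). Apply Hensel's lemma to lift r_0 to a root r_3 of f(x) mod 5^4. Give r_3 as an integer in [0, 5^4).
r_3 = 587 (mod 625)

Hensel's recurrence: r_{i+1} = r_i − f(r_i)·(f′(r_i))^{-1} mod 5^{i+2}, with f′(x) = 2x. Iterate:
  r_0 = 2 (mod 5)
  r_1 = 12 (mod 25)
  r_2 = 87 (mod 125)
  r_3 = 587 (mod 625)
Final: r_3 = 587, and one checks f(r_3) ≡ 0 mod 5^4.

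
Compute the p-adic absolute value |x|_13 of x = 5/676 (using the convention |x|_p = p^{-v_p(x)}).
|5/676|_13 = 169

Step 1 — compute v_13(x) by factoring powers of 13 out of the numerator and denominator: v_13(5/676) = -2. Step 2 — apply |x|_p = p^{-v_p(x)} = 13^{2} = 169.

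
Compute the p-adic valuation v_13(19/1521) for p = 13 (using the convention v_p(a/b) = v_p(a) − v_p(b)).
v_13(19/1521) = -2

Factor powers of 13 from the numerator and denominator of the reduced fraction: 19 = 13^0 · 19 and 1521 = 13^2 · 9. Apply v_p(a/b) = v_p(a) − v_p(b): v_13(19/1521) = 0 − 2 = -2.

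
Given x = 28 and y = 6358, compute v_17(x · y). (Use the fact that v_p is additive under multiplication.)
v_17(178024) = 2

v_p(x) = 0 (factor: 28 = 17^0 · 28); v_p(y) = 2 (factor: 6358 = 17^2 · 22). Additivity: v_p(xy) = v_p(x) + v_p(y) = 0 + 2 = 2. (Direct check: xy = 178024 = 17^2 · (616).)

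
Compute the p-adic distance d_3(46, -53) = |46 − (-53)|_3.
d_3(46, -53) = 1/9

Step 1 — x − y = 46 − (-53) = 99. Step 2 — v_3(99) = 2 (factor: 99 = (3^2 · 11); the sign does not affect v_p). Step 3 — |x − y|_3 = 3^{-2} = 1/9.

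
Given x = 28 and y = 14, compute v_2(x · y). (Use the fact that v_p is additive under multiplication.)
v_2(392) = 3

v_p(x) = 2 (factor: 28 = 2^2 · 7); v_p(y) = 1 (factor: 14 = 2^1 · 7). Additivity: v_p(xy) = v_p(x) + v_p(y) = 2 + 1 = 3. (Direct check: xy = 392 = 2^3 · (49).)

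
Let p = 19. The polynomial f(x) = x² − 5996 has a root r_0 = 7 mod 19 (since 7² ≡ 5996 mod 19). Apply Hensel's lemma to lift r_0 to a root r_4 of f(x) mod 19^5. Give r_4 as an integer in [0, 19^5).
r_4 = 635766 (mod 2476099)

Hensel's recurrence: r_{i+1} = r_i − f(r_i)·(f′(r_i))^{-1} mod 19^{i+2}, with f′(x) = 2x. Iterate:
  r_0 = 7 (mod 19)
  r_1 = 45 (mod 361)
  r_2 = 4738 (mod 6859)
  r_3 = 114482 (mod 130321)
  r_4 = 635766 (mod 2476099)
Final: r_4 = 635766, and one checks f(r_4) ≡ 0 mod 19^5.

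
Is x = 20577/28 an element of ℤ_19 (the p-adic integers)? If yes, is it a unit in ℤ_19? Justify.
x ∈ ℤ_19 but not a unit; v_19(x) = 3 > 0

ℤ_19 = {x ∈ ℚ_19 : v_19(x) ≥ 0} and ℤ_19^× = {x ∈ ℤ_19 : v_19(x) = 0}. Here v_19(20577/28) = v_19(num) − v_19(den) = 3; compare against these criteria.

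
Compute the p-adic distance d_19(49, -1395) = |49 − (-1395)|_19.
d_19(49, -1395) = 1/361

Step 1 — x − y = 49 − (-1395) = 1444. Step 2 — v_19(1444) = 2 (factor: 1444 = (19^2 · 4); the sign does not affect v_p). Step 3 — |x − y|_19 = 19^{-2} = 1/361.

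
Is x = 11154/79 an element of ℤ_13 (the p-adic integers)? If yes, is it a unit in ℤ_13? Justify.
x ∈ ℤ_13 but not a unit; v_13(x) = 2 > 0

ℤ_13 = {x ∈ ℚ_13 : v_13(x) ≥ 0} and ℤ_13^× = {x ∈ ℤ_13 : v_13(x) = 0}. Here v_13(11154/79) = v_13(num) − v_13(den) = 2; compare against these criteria.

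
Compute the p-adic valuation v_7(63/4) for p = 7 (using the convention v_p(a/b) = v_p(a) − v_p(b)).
v_7(63/4) = 1

Factor powers of 7 from the numerator and denominator of the reduced fraction: 63 = 7^1 · 9 and 4 = 7^0 · 4. Apply v_p(a/b) = v_p(a) − v_p(b): v_7(63/4) = 1 − 0 = 1.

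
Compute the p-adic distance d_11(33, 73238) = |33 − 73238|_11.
d_11(33, 73238) = 1/14641

Step 1 — x − y = 33 − 73238 = -73205. Step 2 — v_11(-73205) = 4 (factor: -73205 = −(11^4 · 5); the sign does not affect v_p). Step 3 — |x − y|_11 = 11^{-4} = 1/14641.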